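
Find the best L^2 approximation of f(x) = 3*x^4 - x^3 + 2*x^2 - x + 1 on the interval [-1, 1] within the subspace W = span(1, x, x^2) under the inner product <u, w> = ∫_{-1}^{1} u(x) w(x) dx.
g(x) = 32*x^2/7 - 8*x/5 + 26/35

The best approximation g ∈ W is the orthogonal projection of f onto W. Writing g = a_0 + a_1 x + a_2 x^2, the coefficients solve the normal equations G · a = b where
  G_{ij} = <φ_i, φ_j> and b_i = <f, φ_i>, with φ_0 = 1, φ_1 = x, φ_2 = x^2.
G =
  [2, 0, 2/3]
  [0, 2/3, 0]
  [2/3, 0, 2/5],
b = (68/15, -16/15, 244/105).
Solving gives a_0 = 26/35, a_1 = -8/5, a_2 = 32/7, so
  g(x) = 32*x^2/7 - 8*x/5 + 26/35.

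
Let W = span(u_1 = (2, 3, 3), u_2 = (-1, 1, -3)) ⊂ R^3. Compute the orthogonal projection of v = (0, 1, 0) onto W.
proj_W(v) = (18/89, 169/178, -15/178)

Set up U = [u_1 | ... | u_2] ∈ R^(3×2). The projector onto W = col(U) is P = U (U^T U)^(-1) U^T.
Compute U^T U =
  [22, -8]
  [-8, 11],
and U^T v = (3, 1).
Solve U^T U · c = U^T v for the coefficients: c = (41/178, 23/89). The projection is proj_W(v) = U c.
Check: (v - proj_W(v)) · u_1 = 0  (should be 0).
Check: (v - proj_W(v)) · u_2 = 0  (should be 0).
Result: proj_W(v) = (18/89, 169/178, -15/178).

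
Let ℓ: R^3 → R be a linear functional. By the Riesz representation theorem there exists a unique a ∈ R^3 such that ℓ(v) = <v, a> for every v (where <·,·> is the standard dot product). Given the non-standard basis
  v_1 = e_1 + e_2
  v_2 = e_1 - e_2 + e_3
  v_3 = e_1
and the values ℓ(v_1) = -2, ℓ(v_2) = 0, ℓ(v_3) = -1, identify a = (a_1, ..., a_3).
a = (-1, -1, 0)

Write a = (a_1, ..., a_3) in the standard basis. For each basis vector v_i, ℓ(v_i) = <v_i, a> is a linear equation in the a_j's. Collect the n equations into a matrix system V a = ℓ, where row i of V is v_i (expressed in the standard basis). Since V is invertible (lower-triangular with 1s on the diagonal, up to permutation), solve by back-substitution:
  V =
[[1, 1, 0],
 [1, -1, 1],
 [1, 0, 0]]
  V a = (-2, 0, -1)
Solving gives a = (-1, -1, 0).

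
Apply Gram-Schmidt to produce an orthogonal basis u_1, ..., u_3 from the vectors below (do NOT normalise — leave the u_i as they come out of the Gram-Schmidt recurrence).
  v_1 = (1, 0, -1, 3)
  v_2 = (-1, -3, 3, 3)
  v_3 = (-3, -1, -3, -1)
Orthogonal basis:
  u_1 = (1, 0, -1, 3)
  u_2 = (-16/11, -3, 38/11, 18/11)
  u_3 = (-846/283, -436/283, -750/283, 32/283)

Apply the Gram-Schmidt recurrence
  u_1 = v_1
  u_i = v_i − Σ_{j<i} ((v_i · u_j) / (u_j · u_j)) · u_j.

Step by step this gives:
  u_1 = (1, 0, -1, 3)
  u_2 = (-16/11, -3, 38/11, 18/11)
  u_3 = (-846/283, -436/283, -750/283, 32/283)

Orthogonality check:
  u_2 · u_1 = 0 (should be 0)
  u_3 · u_1 = 0 (should be 0)
  u_3 · u_2 = 0 (should be 0)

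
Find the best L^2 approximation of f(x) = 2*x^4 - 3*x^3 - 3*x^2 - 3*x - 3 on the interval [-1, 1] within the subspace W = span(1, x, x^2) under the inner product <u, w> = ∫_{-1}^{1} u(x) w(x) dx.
g(x) = -9*x^2/7 - 24*x/5 - 111/35

The best approximation g ∈ W is the orthogonal projection of f onto W. Writing g = a_0 + a_1 x + a_2 x^2, the coefficients solve the normal equations G · a = b where
  G_{ij} = <φ_i, φ_j> and b_i = <f, φ_i>, with φ_0 = 1, φ_1 = x, φ_2 = x^2.
G =
  [2, 0, 2/3]
  [0, 2/3, 0]
  [2/3, 0, 2/5],
b = (-36/5, -16/5, -92/35).
Solving gives a_0 = -111/35, a_1 = -24/5, a_2 = -9/7, so
  g(x) = -9*x^2/7 - 24*x/5 - 111/35.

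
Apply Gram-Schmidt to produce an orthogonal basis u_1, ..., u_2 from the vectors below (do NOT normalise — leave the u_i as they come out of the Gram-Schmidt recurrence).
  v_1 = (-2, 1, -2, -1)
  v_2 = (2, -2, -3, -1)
Orthogonal basis:
  u_1 = (-2, 1, -2, -1)
  u_2 = (11/5, -21/10, -14/5, -9/10)

Apply the Gram-Schmidt recurrence
  u_1 = v_1
  u_i = v_i − Σ_{j<i} ((v_i · u_j) / (u_j · u_j)) · u_j.

Step by step this gives:
  u_1 = (-2, 1, -2, -1)
  u_2 = (11/5, -21/10, -14/5, -9/10)

Orthogonality check:
  u_2 · u_1 = 0 (should be 0)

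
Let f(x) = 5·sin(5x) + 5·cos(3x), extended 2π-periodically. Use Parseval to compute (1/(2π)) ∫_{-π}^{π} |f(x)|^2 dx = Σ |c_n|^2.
Σ |c_n|^2 = 25

Expand |f|^2 and use orthogonality of {sin(nx), cos(mx)} on [-π, π]:
  ∫_{-π}^{π} sin(nx)^2 dx = π, ∫ cos(mx)^2 dx = π, and cross terms integrate to 0.
So ∫_{-π}^{π} f(x)^2 dx = 5^2 · π + 5^2 · π = (25 + 25)π.
Divide by 2π: (25 + 25)/2 = 25.
By Parseval, this equals Σ |c_n|^2.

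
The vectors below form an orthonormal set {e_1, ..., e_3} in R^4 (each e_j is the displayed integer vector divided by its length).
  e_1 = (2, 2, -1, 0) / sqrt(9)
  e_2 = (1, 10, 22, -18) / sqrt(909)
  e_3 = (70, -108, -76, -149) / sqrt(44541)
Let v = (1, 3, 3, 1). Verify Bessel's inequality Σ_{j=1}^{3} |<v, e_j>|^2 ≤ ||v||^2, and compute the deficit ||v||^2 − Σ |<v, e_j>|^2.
Σ |<v, e_j>|^2 = 8195/441; ||v||^2 = 20; deficit = 625/441

Write each e_j = u_j / sqrt(<u_j, u_j>) where u_j is the displayed integer vector. Then <v, e_j> = <v, u_j> / sqrt(<u_j, u_j>), so |<v, e_j>|^2 = <v, u_j>^2 / <u_j, u_j>.
Coefficients: <v, e_1> = 5/sqrt(9), <v, e_2> = 79/sqrt(909), <v, e_3> = -631/sqrt(44541).
Square and sum: Σ |<v, e_j>|^2 = 8195/441.
Compute ||v||^2 = v·v = 20.
Deficit = 20 − 8195/441 = 625/441 ≥ 0, confirming Bessel's inequality. (The deficit equals ||v − Σ <v,e_j> e_j||^2, the squared distance from v to span{e_j}.)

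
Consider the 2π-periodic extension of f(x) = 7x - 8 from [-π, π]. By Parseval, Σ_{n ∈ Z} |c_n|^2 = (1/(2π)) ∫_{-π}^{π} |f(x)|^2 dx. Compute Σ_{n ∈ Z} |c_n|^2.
Σ |c_n|^2 = 49π^2/3 + 64

Expand and integrate term by term over [-π, π]:
  ∫ (7x)^2 dx = 49·(2π^3/3); ∫ 2·7·(-8)·x dx = 0 (odd integrand); ∫ (-8)^2 dx = 64·2π.
So (1/(2π)) ∫_{-π}^{π} (7x - 8)^2 dx = 49π^2/3 + 64 = 49π^2/3 + 64.
Parseval ⇒ Σ |c_n|^2 = 49π^2/3 + 64.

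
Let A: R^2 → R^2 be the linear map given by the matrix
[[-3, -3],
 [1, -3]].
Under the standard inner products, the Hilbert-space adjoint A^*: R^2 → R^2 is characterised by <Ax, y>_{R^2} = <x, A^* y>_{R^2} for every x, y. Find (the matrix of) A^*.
A^* = A^T =
[[-3, 1],
 [-3, -3]]

For real matrices with standard dot products, the defining identity <Ax, y> = <x, A^* y> gives (Ax)^T y = x^T (A^*) y, i.e. x^T A^T y = x^T (A^*) y. Since this holds for all x, y, we must have A^* = A^T. Therefore
A^* =
[[-3, 1],
 [-3, -3]].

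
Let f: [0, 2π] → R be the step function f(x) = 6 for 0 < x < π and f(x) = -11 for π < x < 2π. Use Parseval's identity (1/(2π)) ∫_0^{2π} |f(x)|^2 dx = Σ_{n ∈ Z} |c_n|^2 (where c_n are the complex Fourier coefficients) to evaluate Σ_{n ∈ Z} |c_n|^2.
Σ |c_n|^2 = 157/2

Parseval equates the L^2 energy of f (normalised by 1/(2π)) with the ℓ^2 sum of its Fourier coefficients: (1/(2π)) ∫_0^{2π} |f|^2 = Σ |c_n|^2.
Compute the left side: (1/(2π)) [∫_0^π 6^2 dx + ∫_π^{2π} (-11)^2 dx] = (1/(2π)) · (36π + 121π) = (36 + 121)/2 = 157/2.
So Σ_{n ∈ Z} |c_n|^2 = 157/2.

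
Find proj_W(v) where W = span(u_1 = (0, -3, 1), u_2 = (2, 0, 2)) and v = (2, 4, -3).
proj_W(v) = (5/19, 87/19, -24/19)

Set up U = [u_1 | ... | u_2] ∈ R^(3×2). The projector onto W = col(U) is P = U (U^T U)^(-1) U^T.
Compute U^T U =
  [10, 2]
  [2, 8],
and U^T v = (-15, -2).
Solve U^T U · c = U^T v for the coefficients: c = (-29/19, 5/38). The projection is proj_W(v) = U c.
Check: (v - proj_W(v)) · u_1 = 0  (should be 0).
Check: (v - proj_W(v)) · u_2 = 0  (should be 0).
Result: proj_W(v) = (5/19, 87/19, -24/19).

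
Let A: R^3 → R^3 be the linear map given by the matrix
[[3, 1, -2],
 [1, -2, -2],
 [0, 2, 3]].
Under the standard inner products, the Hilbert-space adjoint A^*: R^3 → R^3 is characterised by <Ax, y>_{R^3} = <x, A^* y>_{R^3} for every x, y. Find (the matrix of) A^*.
A^* = A^T =
[[3, 1, 0],
 [1, -2, 2],
 [-2, -2, 3]]

For real matrices with standard dot products, the defining identity <Ax, y> = <x, A^* y> gives (Ax)^T y = x^T (A^*) y, i.e. x^T A^T y = x^T (A^*) y. Since this holds for all x, y, we must have A^* = A^T. Therefore
A^* =
[[3, 1, 0],
 [1, -2, 2],
 [-2, -2, 3]].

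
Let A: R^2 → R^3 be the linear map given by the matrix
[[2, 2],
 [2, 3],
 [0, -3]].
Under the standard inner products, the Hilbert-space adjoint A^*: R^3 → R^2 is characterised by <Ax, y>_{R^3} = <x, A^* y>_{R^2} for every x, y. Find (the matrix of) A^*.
A^* = A^T =
[[2, 2, 0],
 [2, 3, -3]]

For real matrices with standard dot products, the defining identity <Ax, y> = <x, A^* y> gives (Ax)^T y = x^T (A^*) y, i.e. x^T A^T y = x^T (A^*) y. Since this holds for all x, y, we must have A^* = A^T. Therefore
A^* =
[[2, 2, 0],
 [2, 3, -3]].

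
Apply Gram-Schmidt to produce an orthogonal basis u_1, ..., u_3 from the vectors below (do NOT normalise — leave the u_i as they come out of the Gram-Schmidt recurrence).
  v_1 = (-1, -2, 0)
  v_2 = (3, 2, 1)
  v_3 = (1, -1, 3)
Orthogonal basis:
  u_1 = (-1, -2, 0)
  u_2 = (8/5, -4/5, 1)
  u_3 = (-6/7, 3/7, 12/7)

Apply the Gram-Schmidt recurrence
  u_1 = v_1
  u_i = v_i − Σ_{j<i} ((v_i · u_j) / (u_j · u_j)) · u_j.

Step by step this gives:
  u_1 = (-1, -2, 0)
  u_2 = (8/5, -4/5, 1)
  u_3 = (-6/7, 3/7, 12/7)

Orthogonality check:
  u_2 · u_1 = 0 (should be 0)
  u_3 · u_1 = 0 (should be 0)
  u_3 · u_2 = 0 (should be 0)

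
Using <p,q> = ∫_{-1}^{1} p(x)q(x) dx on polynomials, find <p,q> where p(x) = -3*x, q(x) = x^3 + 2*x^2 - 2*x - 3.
<p,q> = 14/5

Expand the product: p(x)·q(x) = -3*x^4 - 6*x^3 + 6*x^2 + 9*x.
∫_{-1}^{1} of each monomial x^k gives [2/(k+1) if k even, 0 if k odd]. Integrating term-by-term (or equivalently evaluating the antiderivative F(x) = -3*x^5/5 - 3*x^4/2 + 2*x^3 + 9*x^2/2 at the endpoints):
  F(1) − F(−1) = 22/5 − (8/5) = 14/5.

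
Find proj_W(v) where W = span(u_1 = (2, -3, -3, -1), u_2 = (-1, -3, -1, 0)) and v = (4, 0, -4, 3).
proj_W(v) = (32/9, -1/3, -23/9, -11/9)

Set up U = [u_1 | ... | u_2] ∈ R^(4×2). The projector onto W = col(U) is P = U (U^T U)^(-1) U^T.
Compute U^T U =
  [23, 10]
  [10, 11],
and U^T v = (17, 0).
Solve U^T U · c = U^T v for the coefficients: c = (11/9, -10/9). The projection is proj_W(v) = U c.
Check: (v - proj_W(v)) · u_1 = 0  (should be 0).
Check: (v - proj_W(v)) · u_2 = 0  (should be 0).
Result: proj_W(v) = (32/9, -1/3, -23/9, -11/9).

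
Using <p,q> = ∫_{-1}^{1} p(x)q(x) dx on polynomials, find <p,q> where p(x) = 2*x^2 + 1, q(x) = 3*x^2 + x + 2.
<p,q> = 166/15

Expand the product: p(x)·q(x) = 6*x^4 + 2*x^3 + 7*x^2 + x + 2.
∫_{-1}^{1} of each monomial x^k gives [2/(k+1) if k even, 0 if k odd]. Integrating term-by-term (or equivalently evaluating the antiderivative F(x) = 6*x^5/5 + x^4/2 + 7*x^3/3 + x^2/2 + 2*x at the endpoints):
  F(1) − F(−1) = 98/15 − (-68/15) = 166/15.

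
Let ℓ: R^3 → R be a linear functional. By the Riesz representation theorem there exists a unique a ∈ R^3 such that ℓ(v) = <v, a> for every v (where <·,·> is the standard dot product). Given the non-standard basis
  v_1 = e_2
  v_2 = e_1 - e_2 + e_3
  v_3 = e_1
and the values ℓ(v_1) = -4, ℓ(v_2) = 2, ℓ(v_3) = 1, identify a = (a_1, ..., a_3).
a = (1, -4, -3)

Write a = (a_1, ..., a_3) in the standard basis. For each basis vector v_i, ℓ(v_i) = <v_i, a> is a linear equation in the a_j's. Collect the n equations into a matrix system V a = ℓ, where row i of V is v_i (expressed in the standard basis). Since V is invertible (lower-triangular with 1s on the diagonal, up to permutation), solve by back-substitution:
  V =
[[0, 1, 0],
 [1, -1, 1],
 [1, 0, 0]]
  V a = (-4, 2, 1)
Solving gives a = (1, -4, -3).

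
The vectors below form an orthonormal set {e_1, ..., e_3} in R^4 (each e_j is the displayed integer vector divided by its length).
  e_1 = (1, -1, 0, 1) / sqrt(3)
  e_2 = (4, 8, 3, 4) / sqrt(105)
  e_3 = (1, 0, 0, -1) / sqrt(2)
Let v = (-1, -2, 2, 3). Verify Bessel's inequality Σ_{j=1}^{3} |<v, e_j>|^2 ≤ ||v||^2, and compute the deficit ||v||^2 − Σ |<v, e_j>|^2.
Σ |<v, e_j>|^2 = 468/35; ||v||^2 = 18; deficit = 162/35

Write each e_j = u_j / sqrt(<u_j, u_j>) where u_j is the displayed integer vector. Then <v, e_j> = <v, u_j> / sqrt(<u_j, u_j>), so |<v, e_j>|^2 = <v, u_j>^2 / <u_j, u_j>.
Coefficients: <v, e_1> = 4/sqrt(3), <v, e_2> = -2/sqrt(105), <v, e_3> = -4/sqrt(2).
Square and sum: Σ |<v, e_j>|^2 = 468/35.
Compute ||v||^2 = v·v = 18.
Deficit = 18 − 468/35 = 162/35 ≥ 0, confirming Bessel's inequality. (The deficit equals ||v − Σ <v,e_j> e_j||^2, the squared distance from v to span{e_j}.)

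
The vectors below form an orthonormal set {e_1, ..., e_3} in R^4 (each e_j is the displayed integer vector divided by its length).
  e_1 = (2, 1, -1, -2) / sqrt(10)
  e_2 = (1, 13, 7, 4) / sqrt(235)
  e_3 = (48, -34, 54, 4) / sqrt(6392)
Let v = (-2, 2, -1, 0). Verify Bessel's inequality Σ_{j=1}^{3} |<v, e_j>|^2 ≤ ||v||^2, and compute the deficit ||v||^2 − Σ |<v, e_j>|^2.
Σ |<v, e_j>|^2 = 149/17; ||v||^2 = 9; deficit = 4/17

Write each e_j = u_j / sqrt(<u_j, u_j>) where u_j is the displayed integer vector. Then <v, e_j> = <v, u_j> / sqrt(<u_j, u_j>), so |<v, e_j>|^2 = <v, u_j>^2 / <u_j, u_j>.
Coefficients: <v, e_1> = -1/sqrt(10), <v, e_2> = 17/sqrt(235), <v, e_3> = -218/sqrt(6392).
Square and sum: Σ |<v, e_j>|^2 = 149/17.
Compute ||v||^2 = v·v = 9.
Deficit = 9 − 149/17 = 4/17 ≥ 0, confirming Bessel's inequality. (The deficit equals ||v − Σ <v,e_j> e_j||^2, the squared distance from v to span{e_j}.)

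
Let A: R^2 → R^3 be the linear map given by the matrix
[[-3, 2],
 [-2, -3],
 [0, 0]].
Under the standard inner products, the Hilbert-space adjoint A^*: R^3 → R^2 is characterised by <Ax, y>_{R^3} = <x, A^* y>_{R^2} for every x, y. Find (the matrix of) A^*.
A^* = A^T =
[[-3, -2, 0],
 [2, -3, 0]]

For real matrices with standard dot products, the defining identity <Ax, y> = <x, A^* y> gives (Ax)^T y = x^T (A^*) y, i.e. x^T A^T y = x^T (A^*) y. Since this holds for all x, y, we must have A^* = A^T. Therefore
A^* =
[[-3, -2, 0],
 [2, -3, 0]].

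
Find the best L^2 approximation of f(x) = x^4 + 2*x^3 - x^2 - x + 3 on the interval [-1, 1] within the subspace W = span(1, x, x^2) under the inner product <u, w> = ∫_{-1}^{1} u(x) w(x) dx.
g(x) = -x^2/7 + x/5 + 102/35

The best approximation g ∈ W is the orthogonal projection of f onto W. Writing g = a_0 + a_1 x + a_2 x^2, the coefficients solve the normal equations G · a = b where
  G_{ij} = <φ_i, φ_j> and b_i = <f, φ_i>, with φ_0 = 1, φ_1 = x, φ_2 = x^2.
G =
  [2, 0, 2/3]
  [0, 2/3, 0]
  [2/3, 0, 2/5],
b = (86/15, 2/15, 66/35).
Solving gives a_0 = 102/35, a_1 = 1/5, a_2 = -1/7, so
  g(x) = -x^2/7 + x/5 + 102/35.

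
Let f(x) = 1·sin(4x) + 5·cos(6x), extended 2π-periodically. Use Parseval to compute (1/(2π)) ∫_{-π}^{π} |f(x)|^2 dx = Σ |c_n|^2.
Σ |c_n|^2 = 13

Expand |f|^2 and use orthogonality of {sin(nx), cos(mx)} on [-π, π]:
  ∫_{-π}^{π} sin(nx)^2 dx = π, ∫ cos(mx)^2 dx = π, and cross terms integrate to 0.
So ∫_{-π}^{π} f(x)^2 dx = 1^2 · π + 5^2 · π = (1 + 25)π.
Divide by 2π: (1 + 25)/2 = 13.
By Parseval, this equals Σ |c_n|^2.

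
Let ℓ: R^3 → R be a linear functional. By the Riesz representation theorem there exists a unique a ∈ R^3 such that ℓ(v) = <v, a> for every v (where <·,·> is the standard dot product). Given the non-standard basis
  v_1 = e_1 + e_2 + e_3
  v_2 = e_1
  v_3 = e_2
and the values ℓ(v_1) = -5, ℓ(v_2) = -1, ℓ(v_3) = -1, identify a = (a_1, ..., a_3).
a = (-1, -1, -3)

Write a = (a_1, ..., a_3) in the standard basis. For each basis vector v_i, ℓ(v_i) = <v_i, a> is a linear equation in the a_j's. Collect the n equations into a matrix system V a = ℓ, where row i of V is v_i (expressed in the standard basis). Since V is invertible (lower-triangular with 1s on the diagonal, up to permutation), solve by back-substitution:
  V =
[[1, 1, 1],
 [1, 0, 0],
 [0, 1, 0]]
  V a = (-5, -1, -1)
Solving gives a = (-1, -1, -3).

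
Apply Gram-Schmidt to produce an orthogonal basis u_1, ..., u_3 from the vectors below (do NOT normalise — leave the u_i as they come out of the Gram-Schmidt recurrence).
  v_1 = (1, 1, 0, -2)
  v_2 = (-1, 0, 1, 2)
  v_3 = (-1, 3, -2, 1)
Orthogonal basis:
  u_1 = (1, 1, 0, -2)
  u_2 = (-1/6, 5/6, 1, 1/3)
  u_3 = (-10/11, 28/11, -28/11, 9/11)

Apply the Gram-Schmidt recurrence
  u_1 = v_1
  u_i = v_i − Σ_{j<i} ((v_i · u_j) / (u_j · u_j)) · u_j.

Step by step this gives:
  u_1 = (1, 1, 0, -2)
  u_2 = (-1/6, 5/6, 1, 1/3)
  u_3 = (-10/11, 28/11, -28/11, 9/11)

Orthogonality check:
  u_2 · u_1 = 0 (should be 0)
  u_3 · u_1 = 0 (should be 0)
  u_3 · u_2 = 0 (should be 0)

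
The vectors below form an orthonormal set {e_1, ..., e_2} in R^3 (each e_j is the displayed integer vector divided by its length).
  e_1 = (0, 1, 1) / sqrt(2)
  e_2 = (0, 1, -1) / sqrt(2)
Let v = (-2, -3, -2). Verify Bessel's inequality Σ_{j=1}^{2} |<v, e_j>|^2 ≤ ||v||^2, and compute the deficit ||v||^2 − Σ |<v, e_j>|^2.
Σ |<v, e_j>|^2 = 13; ||v||^2 = 17; deficit = 4

Write each e_j = u_j / sqrt(<u_j, u_j>) where u_j is the displayed integer vector. Then <v, e_j> = <v, u_j> / sqrt(<u_j, u_j>), so |<v, e_j>|^2 = <v, u_j>^2 / <u_j, u_j>.
Coefficients: <v, e_1> = -5/sqrt(2), <v, e_2> = -1/sqrt(2).
Square and sum: Σ |<v, e_j>|^2 = 13.
Compute ||v||^2 = v·v = 17.
Deficit = 17 − 13 = 4 ≥ 0, confirming Bessel's inequality. (The deficit equals ||v − Σ <v,e_j> e_j||^2, the squared distance from v to span{e_j}.)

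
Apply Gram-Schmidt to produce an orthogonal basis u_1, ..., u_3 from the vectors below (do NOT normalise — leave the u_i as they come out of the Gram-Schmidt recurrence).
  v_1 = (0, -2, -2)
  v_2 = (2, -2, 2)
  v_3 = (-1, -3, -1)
Orthogonal basis:
  u_1 = (0, -2, -2)
  u_2 = (2, -2, 2)
  u_3 = (-4/3, -2/3, 2/3)

Apply the Gram-Schmidt recurrence
  u_1 = v_1
  u_i = v_i − Σ_{j<i} ((v_i · u_j) / (u_j · u_j)) · u_j.

Step by step this gives:
  u_1 = (0, -2, -2)
  u_2 = (2, -2, 2)
  u_3 = (-4/3, -2/3, 2/3)

Orthogonality check:
  u_2 · u_1 = 0 (should be 0)
  u_3 · u_1 = 0 (should be 0)
  u_3 · u_2 = 0 (should be 0)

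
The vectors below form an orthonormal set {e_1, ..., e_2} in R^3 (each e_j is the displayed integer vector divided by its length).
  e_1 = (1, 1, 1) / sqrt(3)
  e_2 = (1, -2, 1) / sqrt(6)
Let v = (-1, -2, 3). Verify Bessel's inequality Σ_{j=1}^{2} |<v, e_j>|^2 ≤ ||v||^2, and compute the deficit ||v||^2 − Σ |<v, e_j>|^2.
Σ |<v, e_j>|^2 = 6; ||v||^2 = 14; deficit = 8

Write each e_j = u_j / sqrt(<u_j, u_j>) where u_j is the displayed integer vector. Then <v, e_j> = <v, u_j> / sqrt(<u_j, u_j>), so |<v, e_j>|^2 = <v, u_j>^2 / <u_j, u_j>.
Coefficients: <v, e_1> = 0/sqrt(3), <v, e_2> = 6/sqrt(6).
Square and sum: Σ |<v, e_j>|^2 = 6.
Compute ||v||^2 = v·v = 14.
Deficit = 14 − 6 = 8 ≥ 0, confirming Bessel's inequality. (The deficit equals ||v − Σ <v,e_j> e_j||^2, the squared distance from v to span{e_j}.)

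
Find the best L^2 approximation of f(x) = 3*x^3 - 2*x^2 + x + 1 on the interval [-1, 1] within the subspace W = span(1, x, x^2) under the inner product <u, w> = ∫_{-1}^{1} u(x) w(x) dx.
g(x) = -2*x^2 + 14*x/5 + 1

The best approximation g ∈ W is the orthogonal projection of f onto W. Writing g = a_0 + a_1 x + a_2 x^2, the coefficients solve the normal equations G · a = b where
  G_{ij} = <φ_i, φ_j> and b_i = <f, φ_i>, with φ_0 = 1, φ_1 = x, φ_2 = x^2.
G =
  [2, 0, 2/3]
  [0, 2/3, 0]
  [2/3, 0, 2/5],
b = (2/3, 28/15, -2/15).
Solving gives a_0 = 1, a_1 = 14/5, a_2 = -2, so
  g(x) = -2*x^2 + 14*x/5 + 1.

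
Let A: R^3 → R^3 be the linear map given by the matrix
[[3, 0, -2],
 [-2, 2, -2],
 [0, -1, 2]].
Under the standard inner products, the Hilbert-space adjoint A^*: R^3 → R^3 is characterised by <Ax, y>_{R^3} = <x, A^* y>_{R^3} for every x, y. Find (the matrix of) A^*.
A^* = A^T =
[[3, -2, 0],
 [0, 2, -1],
 [-2, -2, 2]]

For real matrices with standard dot products, the defining identity <Ax, y> = <x, A^* y> gives (Ax)^T y = x^T (A^*) y, i.e. x^T A^T y = x^T (A^*) y. Since this holds for all x, y, we must have A^* = A^T. Therefore
A^* =
[[3, -2, 0],
 [0, 2, -1],
 [-2, -2, 2]].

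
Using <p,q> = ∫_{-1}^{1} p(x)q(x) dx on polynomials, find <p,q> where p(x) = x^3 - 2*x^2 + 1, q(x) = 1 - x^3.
<p,q> = 8/21

Expand the product: p(x)·q(x) = -x^6 + 2*x^5 - 2*x^2 + 1.
∫_{-1}^{1} of each monomial x^k gives [2/(k+1) if k even, 0 if k odd]. Integrating term-by-term (or equivalently evaluating the antiderivative F(x) = -x^7/7 + x^6/3 - 2*x^3/3 + x at the endpoints):
  F(1) − F(−1) = 11/21 − (1/7) = 8/21.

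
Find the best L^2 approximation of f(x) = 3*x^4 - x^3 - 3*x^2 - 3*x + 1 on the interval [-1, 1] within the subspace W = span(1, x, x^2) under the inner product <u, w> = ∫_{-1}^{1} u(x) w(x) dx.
g(x) = -3*x^2/7 - 18*x/5 + 26/35

The best approximation g ∈ W is the orthogonal projection of f onto W. Writing g = a_0 + a_1 x + a_2 x^2, the coefficients solve the normal equations G · a = b where
  G_{ij} = <φ_i, φ_j> and b_i = <f, φ_i>, with φ_0 = 1, φ_1 = x, φ_2 = x^2.
G =
  [2, 0, 2/3]
  [0, 2/3, 0]
  [2/3, 0, 2/5],
b = (6/5, -12/5, 34/105).
Solving gives a_0 = 26/35, a_1 = -18/5, a_2 = -3/7, so
  g(x) = -3*x^2/7 - 18*x/5 + 26/35.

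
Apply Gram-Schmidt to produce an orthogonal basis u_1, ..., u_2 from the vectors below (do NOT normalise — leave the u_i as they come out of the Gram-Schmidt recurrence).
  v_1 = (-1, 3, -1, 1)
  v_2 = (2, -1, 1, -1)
Orthogonal basis:
  u_1 = (-1, 3, -1, 1)
  u_2 = (17/12, 3/4, 5/12, -5/12)

Apply the Gram-Schmidt recurrence
  u_1 = v_1
  u_i = v_i − Σ_{j<i} ((v_i · u_j) / (u_j · u_j)) · u_j.

Step by step this gives:
  u_1 = (-1, 3, -1, 1)
  u_2 = (17/12, 3/4, 5/12, -5/12)

Orthogonality check:
  u_2 · u_1 = 0 (should be 0)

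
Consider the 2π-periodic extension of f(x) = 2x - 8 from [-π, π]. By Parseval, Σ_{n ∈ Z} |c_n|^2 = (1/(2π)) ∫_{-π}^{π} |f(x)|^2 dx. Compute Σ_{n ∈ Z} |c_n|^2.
Σ |c_n|^2 = 4π^2/3 + 64

Expand and integrate term by term over [-π, π]:
  ∫ (2x)^2 dx = 4·(2π^3/3); ∫ 2·2·(-8)·x dx = 0 (odd integrand); ∫ (-8)^2 dx = 64·2π.
So (1/(2π)) ∫_{-π}^{π} (2x - 8)^2 dx = 4π^2/3 + 64 = 4π^2/3 + 64.
Parseval ⇒ Σ |c_n|^2 = 4π^2/3 + 64.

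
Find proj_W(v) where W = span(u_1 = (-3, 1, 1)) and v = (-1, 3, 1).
proj_W(v) = (-21/11, 7/11, 7/11)

Set up U = [u_1 | ... | u_1] ∈ R^(3×1). The projector onto W = col(U) is P = U (U^T U)^(-1) U^T.
Compute U^T U =
  [11],
and U^T v = (7).
Solve U^T U · c = U^T v for the coefficients: c = (7/11). The projection is proj_W(v) = U c.
Check: (v - proj_W(v)) · u_1 = 0  (should be 0).
Result: proj_W(v) = (-21/11, 7/11, 7/11).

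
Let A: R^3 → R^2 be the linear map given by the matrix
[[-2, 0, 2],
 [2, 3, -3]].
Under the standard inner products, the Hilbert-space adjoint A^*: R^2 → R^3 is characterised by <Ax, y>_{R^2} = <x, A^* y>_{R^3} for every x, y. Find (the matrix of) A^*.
A^* = A^T =
[[-2, 2],
 [0, 3],
 [2, -3]]

For real matrices with standard dot products, the defining identity <Ax, y> = <x, A^* y> gives (Ax)^T y = x^T (A^*) y, i.e. x^T A^T y = x^T (A^*) y. Since this holds for all x, y, we must have A^* = A^T. Therefore
A^* =
[[-2, 2],
 [0, 3],
 [2, -3]].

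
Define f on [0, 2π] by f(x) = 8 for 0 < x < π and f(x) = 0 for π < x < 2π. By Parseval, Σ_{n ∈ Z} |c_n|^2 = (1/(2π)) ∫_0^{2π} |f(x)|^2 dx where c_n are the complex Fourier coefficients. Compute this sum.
Σ |c_n|^2 = 32

Parseval equates the L^2 energy of f (normalised by 1/(2π)) with the ℓ^2 sum of its Fourier coefficients: (1/(2π)) ∫_0^{2π} |f|^2 = Σ |c_n|^2.
Compute the left side: (1/(2π)) [∫_0^π 8^2 dx + ∫_π^{2π} 0^2 dx] = (1/(2π)) · (64π + 0π) = (64 + 0)/2 = 32.
So Σ_{n ∈ Z} |c_n|^2 = 32.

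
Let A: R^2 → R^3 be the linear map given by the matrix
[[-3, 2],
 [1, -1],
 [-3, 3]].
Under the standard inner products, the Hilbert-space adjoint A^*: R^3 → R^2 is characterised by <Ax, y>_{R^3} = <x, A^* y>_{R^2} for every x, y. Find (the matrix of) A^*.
A^* = A^T =
[[-3, 1, -3],
 [2, -1, 3]]

For real matrices with standard dot products, the defining identity <Ax, y> = <x, A^* y> gives (Ax)^T y = x^T (A^*) y, i.e. x^T A^T y = x^T (A^*) y. Since this holds for all x, y, we must have A^* = A^T. Therefore
A^* =
[[-3, 1, -3],
 [2, -1, 3]].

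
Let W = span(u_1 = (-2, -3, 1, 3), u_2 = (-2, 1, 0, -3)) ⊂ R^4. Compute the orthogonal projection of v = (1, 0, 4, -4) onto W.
proj_W(v) = (-30/43, 55/43, -10/43, -105/43)

Set up U = [u_1 | ... | u_2] ∈ R^(4×2). The projector onto W = col(U) is P = U (U^T U)^(-1) U^T.
Compute U^T U =
  [23, -8]
  [-8, 14],
and U^T v = (-10, 10).
Solve U^T U · c = U^T v for the coefficients: c = (-10/43, 25/43). The projection is proj_W(v) = U c.
Check: (v - proj_W(v)) · u_1 = 0  (should be 0).
Check: (v - proj_W(v)) · u_2 = 0  (should be 0).
Result: proj_W(v) = (-30/43, 55/43, -10/43, -105/43).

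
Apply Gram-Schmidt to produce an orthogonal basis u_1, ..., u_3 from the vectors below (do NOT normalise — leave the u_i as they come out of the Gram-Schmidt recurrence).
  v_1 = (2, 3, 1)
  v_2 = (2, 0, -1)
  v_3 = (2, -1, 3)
Orthogonal basis:
  u_1 = (2, 3, 1)
  u_2 = (11/7, -9/14, -17/14)
  u_3 = (84/61, -112/61, 168/61)

Apply the Gram-Schmidt recurrence
  u_1 = v_1
  u_i = v_i − Σ_{j<i} ((v_i · u_j) / (u_j · u_j)) · u_j.

Step by step this gives:
  u_1 = (2, 3, 1)
  u_2 = (11/7, -9/14, -17/14)
  u_3 = (84/61, -112/61, 168/61)

Orthogonality check:
  u_2 · u_1 = 0 (should be 0)
  u_3 · u_1 = 0 (should be 0)
  u_3 · u_2 = 0 (should be 0)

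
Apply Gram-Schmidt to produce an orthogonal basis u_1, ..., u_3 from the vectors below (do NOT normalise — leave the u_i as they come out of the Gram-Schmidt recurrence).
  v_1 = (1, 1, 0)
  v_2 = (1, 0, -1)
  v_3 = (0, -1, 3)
Orthogonal basis:
  u_1 = (1, 1, 0)
  u_2 = (1/2, -1/2, -1)
  u_3 = (4/3, -4/3, 4/3)

Apply the Gram-Schmidt recurrence
  u_1 = v_1
  u_i = v_i − Σ_{j<i} ((v_i · u_j) / (u_j · u_j)) · u_j.

Step by step this gives:
  u_1 = (1, 1, 0)
  u_2 = (1/2, -1/2, -1)
  u_3 = (4/3, -4/3, 4/3)

Orthogonality check:
  u_2 · u_1 = 0 (should be 0)
  u_3 · u_1 = 0 (should be 0)
  u_3 · u_2 = 0 (should be 0)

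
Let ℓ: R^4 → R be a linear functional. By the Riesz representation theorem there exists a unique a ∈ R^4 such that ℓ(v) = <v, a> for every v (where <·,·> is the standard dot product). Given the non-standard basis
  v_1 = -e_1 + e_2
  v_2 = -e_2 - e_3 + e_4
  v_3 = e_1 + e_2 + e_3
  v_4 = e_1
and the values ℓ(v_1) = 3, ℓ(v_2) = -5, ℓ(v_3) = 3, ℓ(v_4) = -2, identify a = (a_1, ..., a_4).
a = (-2, 1, 4, 0)

Write a = (a_1, ..., a_4) in the standard basis. For each basis vector v_i, ℓ(v_i) = <v_i, a> is a linear equation in the a_j's. Collect the n equations into a matrix system V a = ℓ, where row i of V is v_i (expressed in the standard basis). Since V is invertible (lower-triangular with 1s on the diagonal, up to permutation), solve by back-substitution:
  V =
[[-1, 1, 0, 0],
 [0, -1, -1, 1],
 [1, 1, 1, 0],
 [1, 0, 0, 0]]
  V a = (3, -5, 3, -2)
Solving gives a = (-2, 1, 4, 0).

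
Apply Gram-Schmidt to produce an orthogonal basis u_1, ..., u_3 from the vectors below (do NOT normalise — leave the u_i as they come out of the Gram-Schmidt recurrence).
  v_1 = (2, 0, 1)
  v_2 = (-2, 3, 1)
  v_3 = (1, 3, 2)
Orthogonal basis:
  u_1 = (2, 0, 1)
  u_2 = (-4/5, 3, 8/5)
  u_3 = (9/61, 12/61, -18/61)

Apply the Gram-Schmidt recurrence
  u_1 = v_1
  u_i = v_i − Σ_{j<i} ((v_i · u_j) / (u_j · u_j)) · u_j.

Step by step this gives:
  u_1 = (2, 0, 1)
  u_2 = (-4/5, 3, 8/5)
  u_3 = (9/61, 12/61, -18/61)

Orthogonality check:
  u_2 · u_1 = 0 (should be 0)
  u_3 · u_1 = 0 (should be 0)
  u_3 · u_2 = 0 (should be 0)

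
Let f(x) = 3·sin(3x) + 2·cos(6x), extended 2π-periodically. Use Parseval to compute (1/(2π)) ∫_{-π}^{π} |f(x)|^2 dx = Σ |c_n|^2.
Σ |c_n|^2 = 13/2

Expand |f|^2 and use orthogonality of {sin(nx), cos(mx)} on [-π, π]:
  ∫_{-π}^{π} sin(nx)^2 dx = π, ∫ cos(mx)^2 dx = π, and cross terms integrate to 0.
So ∫_{-π}^{π} f(x)^2 dx = 3^2 · π + 2^2 · π = (9 + 4)π.
Divide by 2π: (9 + 4)/2 = 13/2.
By Parseval, this equals Σ |c_n|^2.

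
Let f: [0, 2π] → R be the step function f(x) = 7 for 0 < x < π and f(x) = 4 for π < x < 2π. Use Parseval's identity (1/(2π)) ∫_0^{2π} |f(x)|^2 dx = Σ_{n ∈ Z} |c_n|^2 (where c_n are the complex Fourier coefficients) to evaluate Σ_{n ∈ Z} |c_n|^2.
Σ |c_n|^2 = 65/2

Parseval equates the L^2 energy of f (normalised by 1/(2π)) with the ℓ^2 sum of its Fourier coefficients: (1/(2π)) ∫_0^{2π} |f|^2 = Σ |c_n|^2.
Compute the left side: (1/(2π)) [∫_0^π 7^2 dx + ∫_π^{2π} 4^2 dx] = (1/(2π)) · (49π + 16π) = (49 + 16)/2 = 65/2.
So Σ_{n ∈ Z} |c_n|^2 = 65/2.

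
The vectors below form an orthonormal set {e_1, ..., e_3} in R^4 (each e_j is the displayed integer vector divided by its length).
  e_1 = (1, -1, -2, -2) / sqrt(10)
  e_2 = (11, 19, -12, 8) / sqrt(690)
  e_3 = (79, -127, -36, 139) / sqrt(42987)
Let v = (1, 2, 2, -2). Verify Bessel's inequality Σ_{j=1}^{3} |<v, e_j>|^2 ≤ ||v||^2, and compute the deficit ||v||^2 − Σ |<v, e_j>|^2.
Σ |<v, e_j>|^2 = 590/89; ||v||^2 = 13; deficit = 567/89

Write each e_j = u_j / sqrt(<u_j, u_j>) where u_j is the displayed integer vector. Then <v, e_j> = <v, u_j> / sqrt(<u_j, u_j>), so |<v, e_j>|^2 = <v, u_j>^2 / <u_j, u_j>.
Coefficients: <v, e_1> = -1/sqrt(10), <v, e_2> = 9/sqrt(690), <v, e_3> = -525/sqrt(42987).
Square and sum: Σ |<v, e_j>|^2 = 590/89.
Compute ||v||^2 = v·v = 13.
Deficit = 13 − 590/89 = 567/89 ≥ 0, confirming Bessel's inequality. (The deficit equals ||v − Σ <v,e_j> e_j||^2, the squared distance from v to span{e_j}.)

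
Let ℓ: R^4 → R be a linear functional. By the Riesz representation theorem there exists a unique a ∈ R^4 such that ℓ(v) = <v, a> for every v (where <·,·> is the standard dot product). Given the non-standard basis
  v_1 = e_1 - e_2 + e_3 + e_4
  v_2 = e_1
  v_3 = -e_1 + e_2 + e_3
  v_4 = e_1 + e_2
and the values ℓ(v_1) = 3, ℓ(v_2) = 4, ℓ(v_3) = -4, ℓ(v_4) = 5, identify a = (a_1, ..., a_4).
a = (4, 1, -1, 1)

Write a = (a_1, ..., a_4) in the standard basis. For each basis vector v_i, ℓ(v_i) = <v_i, a> is a linear equation in the a_j's. Collect the n equations into a matrix system V a = ℓ, where row i of V is v_i (expressed in the standard basis). Since V is invertible (lower-triangular with 1s on the diagonal, up to permutation), solve by back-substitution:
  V =
[[1, -1, 1, 1],
 [1, 0, 0, 0],
 [-1, 1, 1, 0],
 [1, 1, 0, 0]]
  V a = (3, 4, -4, 5)
Solving gives a = (4, 1, -1, 1).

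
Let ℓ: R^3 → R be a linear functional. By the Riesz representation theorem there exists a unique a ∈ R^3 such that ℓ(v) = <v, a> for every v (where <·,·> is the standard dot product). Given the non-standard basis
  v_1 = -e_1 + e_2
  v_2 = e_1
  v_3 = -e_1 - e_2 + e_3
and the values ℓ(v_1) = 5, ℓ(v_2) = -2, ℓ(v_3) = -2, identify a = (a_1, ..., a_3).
a = (-2, 3, -1)

Write a = (a_1, ..., a_3) in the standard basis. For each basis vector v_i, ℓ(v_i) = <v_i, a> is a linear equation in the a_j's. Collect the n equations into a matrix system V a = ℓ, where row i of V is v_i (expressed in the standard basis). Since V is invertible (lower-triangular with 1s on the diagonal, up to permutation), solve by back-substitution:
  V =
[[-1, 1, 0],
 [1, 0, 0],
 [-1, -1, 1]]
  V a = (5, -2, -2)
Solving gives a = (-2, 3, -1).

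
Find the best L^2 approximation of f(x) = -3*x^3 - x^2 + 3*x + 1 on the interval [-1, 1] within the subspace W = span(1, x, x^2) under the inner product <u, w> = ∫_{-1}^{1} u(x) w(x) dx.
g(x) = -x^2 + 6*x/5 + 1

The best approximation g ∈ W is the orthogonal projection of f onto W. Writing g = a_0 + a_1 x + a_2 x^2, the coefficients solve the normal equations G · a = b where
  G_{ij} = <φ_i, φ_j> and b_i = <f, φ_i>, with φ_0 = 1, φ_1 = x, φ_2 = x^2.
G =
  [2, 0, 2/3]
  [0, 2/3, 0]
  [2/3, 0, 2/5],
b = (4/3, 4/5, 4/15).
Solving gives a_0 = 1, a_1 = 6/5, a_2 = -1, so
  g(x) = -x^2 + 6*x/5 + 1.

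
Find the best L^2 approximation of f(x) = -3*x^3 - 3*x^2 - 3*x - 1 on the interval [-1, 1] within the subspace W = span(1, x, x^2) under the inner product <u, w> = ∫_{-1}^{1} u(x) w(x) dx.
g(x) = -3*x^2 - 24*x/5 - 1

The best approximation g ∈ W is the orthogonal projection of f onto W. Writing g = a_0 + a_1 x + a_2 x^2, the coefficients solve the normal equations G · a = b where
  G_{ij} = <φ_i, φ_j> and b_i = <f, φ_i>, with φ_0 = 1, φ_1 = x, φ_2 = x^2.
G =
  [2, 0, 2/3]
  [0, 2/3, 0]
  [2/3, 0, 2/5],
b = (-4, -16/5, -28/15).
Solving gives a_0 = -1, a_1 = -24/5, a_2 = -3, so
  g(x) = -3*x^2 - 24*x/5 - 1.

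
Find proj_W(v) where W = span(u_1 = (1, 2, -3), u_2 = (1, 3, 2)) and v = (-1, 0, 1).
proj_W(v) = (-1/5, -4/13, 69/65)

Set up U = [u_1 | ... | u_2] ∈ R^(3×2). The projector onto W = col(U) is P = U (U^T U)^(-1) U^T.
Compute U^T U =
  [14, 1]
  [1, 14],
and U^T v = (-4, 1).
Solve U^T U · c = U^T v for the coefficients: c = (-19/65, 6/65). The projection is proj_W(v) = U c.
Check: (v - proj_W(v)) · u_1 = 0  (should be 0).
Check: (v - proj_W(v)) · u_2 = 0  (should be 0).
Result: proj_W(v) = (-1/5, -4/13, 69/65).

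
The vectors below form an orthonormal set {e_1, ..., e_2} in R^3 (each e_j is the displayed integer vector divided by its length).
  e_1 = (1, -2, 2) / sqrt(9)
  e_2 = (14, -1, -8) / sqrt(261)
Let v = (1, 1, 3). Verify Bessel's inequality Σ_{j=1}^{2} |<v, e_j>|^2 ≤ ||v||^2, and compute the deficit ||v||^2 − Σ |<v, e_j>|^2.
Σ |<v, e_j>|^2 = 94/29; ||v||^2 = 11; deficit = 225/29

Write each e_j = u_j / sqrt(<u_j, u_j>) where u_j is the displayed integer vector. Then <v, e_j> = <v, u_j> / sqrt(<u_j, u_j>), so |<v, e_j>|^2 = <v, u_j>^2 / <u_j, u_j>.
Coefficients: <v, e_1> = 5/sqrt(9), <v, e_2> = -11/sqrt(261).
Square and sum: Σ |<v, e_j>|^2 = 94/29.
Compute ||v||^2 = v·v = 11.
Deficit = 11 − 94/29 = 225/29 ≥ 0, confirming Bessel's inequality. (The deficit equals ||v − Σ <v,e_j> e_j||^2, the squared distance from v to span{e_j}.)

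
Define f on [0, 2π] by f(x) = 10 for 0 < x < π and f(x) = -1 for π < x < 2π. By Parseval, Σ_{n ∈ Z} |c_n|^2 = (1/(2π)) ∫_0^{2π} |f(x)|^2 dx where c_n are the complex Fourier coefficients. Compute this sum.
Σ |c_n|^2 = 101/2

Parseval equates the L^2 energy of f (normalised by 1/(2π)) with the ℓ^2 sum of its Fourier coefficients: (1/(2π)) ∫_0^{2π} |f|^2 = Σ |c_n|^2.
Compute the left side: (1/(2π)) [∫_0^π 10^2 dx + ∫_π^{2π} (-1)^2 dx] = (1/(2π)) · (100π + 1π) = (100 + 1)/2 = 101/2.
So Σ_{n ∈ Z} |c_n|^2 = 101/2.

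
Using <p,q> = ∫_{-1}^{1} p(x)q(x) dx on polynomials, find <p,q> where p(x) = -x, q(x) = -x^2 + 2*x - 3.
<p,q> = -4/3

Expand the product: p(x)·q(x) = x^3 - 2*x^2 + 3*x.
∫_{-1}^{1} of each monomial x^k gives [2/(k+1) if k even, 0 if k odd]. Integrating term-by-term (or equivalently evaluating the antiderivative F(x) = x^4/4 - 2*x^3/3 + 3*x^2/2 at the endpoints):
  F(1) − F(−1) = 13/12 − (29/12) = -4/3.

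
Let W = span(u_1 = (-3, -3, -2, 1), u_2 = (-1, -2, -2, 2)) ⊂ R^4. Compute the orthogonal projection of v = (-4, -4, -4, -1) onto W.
proj_W(v) = (-174/37, -297/74, -82/37, 31/74)

Set up U = [u_1 | ... | u_2] ∈ R^(4×2). The projector onto W = col(U) is P = U (U^T U)^(-1) U^T.
Compute U^T U =
  [23, 15]
  [15, 13],
and U^T v = (31, 18).
Solve U^T U · c = U^T v for the coefficients: c = (133/74, -51/74). The projection is proj_W(v) = U c.
Check: (v - proj_W(v)) · u_1 = 0  (should be 0).
Check: (v - proj_W(v)) · u_2 = 0  (should be 0).
Result: proj_W(v) = (-174/37, -297/74, -82/37, 31/74).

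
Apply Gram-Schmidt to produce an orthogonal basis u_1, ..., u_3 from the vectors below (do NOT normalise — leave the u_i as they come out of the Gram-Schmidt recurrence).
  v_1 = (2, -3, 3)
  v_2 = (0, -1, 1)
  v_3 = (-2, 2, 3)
Orthogonal basis:
  u_1 = (2, -3, 3)
  u_2 = (-6/11, -2/11, 2/11)
  u_3 = (0, 5/2, 5/2)

Apply the Gram-Schmidt recurrence
  u_1 = v_1
  u_i = v_i − Σ_{j<i} ((v_i · u_j) / (u_j · u_j)) · u_j.

Step by step this gives:
  u_1 = (2, -3, 3)
  u_2 = (-6/11, -2/11, 2/11)
  u_3 = (0, 5/2, 5/2)

Orthogonality check:
  u_2 · u_1 = 0 (should be 0)
  u_3 · u_1 = 0 (should be 0)
  u_3 · u_2 = 0 (should be 0)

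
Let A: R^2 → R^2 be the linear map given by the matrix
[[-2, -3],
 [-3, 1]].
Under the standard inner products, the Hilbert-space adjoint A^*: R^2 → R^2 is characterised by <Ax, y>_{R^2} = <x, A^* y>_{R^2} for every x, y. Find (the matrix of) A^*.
A^* = A^T =
[[-2, -3],
 [-3, 1]]

For real matrices with standard dot products, the defining identity <Ax, y> = <x, A^* y> gives (Ax)^T y = x^T (A^*) y, i.e. x^T A^T y = x^T (A^*) y. Since this holds for all x, y, we must have A^* = A^T. Therefore
A^* =
[[-2, -3],
 [-3, 1]].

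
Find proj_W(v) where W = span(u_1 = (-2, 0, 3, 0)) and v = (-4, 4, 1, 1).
proj_W(v) = (-22/13, 0, 33/13, 0)

Set up U = [u_1 | ... | u_1] ∈ R^(4×1). The projector onto W = col(U) is P = U (U^T U)^(-1) U^T.
Compute U^T U =
  [13],
and U^T v = (11).
Solve U^T U · c = U^T v for the coefficients: c = (11/13). The projection is proj_W(v) = U c.
Check: (v - proj_W(v)) · u_1 = 0  (should be 0).
Result: proj_W(v) = (-22/13, 0, 33/13, 0).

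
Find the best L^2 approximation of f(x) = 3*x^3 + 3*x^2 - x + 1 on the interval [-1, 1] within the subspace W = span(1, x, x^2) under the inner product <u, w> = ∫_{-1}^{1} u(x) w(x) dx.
g(x) = 3*x^2 + 4*x/5 + 1

The best approximation g ∈ W is the orthogonal projection of f onto W. Writing g = a_0 + a_1 x + a_2 x^2, the coefficients solve the normal equations G · a = b where
  G_{ij} = <φ_i, φ_j> and b_i = <f, φ_i>, with φ_0 = 1, φ_1 = x, φ_2 = x^2.
G =
  [2, 0, 2/3]
  [0, 2/3, 0]
  [2/3, 0, 2/5],
b = (4, 8/15, 28/15).
Solving gives a_0 = 1, a_1 = 4/5, a_2 = 3, so
  g(x) = 3*x^2 + 4*x/5 + 1.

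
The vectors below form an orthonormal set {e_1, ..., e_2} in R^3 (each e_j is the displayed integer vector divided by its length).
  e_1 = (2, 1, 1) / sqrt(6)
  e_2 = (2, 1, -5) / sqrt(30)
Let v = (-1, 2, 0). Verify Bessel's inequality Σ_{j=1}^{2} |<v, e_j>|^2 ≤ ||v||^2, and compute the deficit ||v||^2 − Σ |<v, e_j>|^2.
Σ |<v, e_j>|^2 = 0; ||v||^2 = 5; deficit = 5

Write each e_j = u_j / sqrt(<u_j, u_j>) where u_j is the displayed integer vector. Then <v, e_j> = <v, u_j> / sqrt(<u_j, u_j>), so |<v, e_j>|^2 = <v, u_j>^2 / <u_j, u_j>.
Coefficients: <v, e_1> = 0/sqrt(6), <v, e_2> = 0/sqrt(30).
Square and sum: Σ |<v, e_j>|^2 = 0.
Compute ||v||^2 = v·v = 5.
Deficit = 5 − 0 = 5 ≥ 0, confirming Bessel's inequality. (The deficit equals ||v − Σ <v,e_j> e_j||^2, the squared distance from v to span{e_j}.)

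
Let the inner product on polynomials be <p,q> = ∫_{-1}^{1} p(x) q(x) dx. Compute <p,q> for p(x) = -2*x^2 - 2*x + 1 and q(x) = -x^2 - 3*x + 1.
<p,q> = 24/5

Expand the product: p(x)·q(x) = 2*x^4 + 8*x^3 + 3*x^2 - 5*x + 1.
∫_{-1}^{1} of each monomial x^k gives [2/(k+1) if k even, 0 if k odd]. Integrating term-by-term (or equivalently evaluating the antiderivative F(x) = 2*x^5/5 + 2*x^4 + x^3 - 5*x^2/2 + x at the endpoints):
  F(1) − F(−1) = 19/10 − (-29/10) = 24/5.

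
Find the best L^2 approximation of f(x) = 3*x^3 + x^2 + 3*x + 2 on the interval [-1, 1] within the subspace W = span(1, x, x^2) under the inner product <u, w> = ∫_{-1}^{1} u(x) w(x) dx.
g(x) = x^2 + 24*x/5 + 2

The best approximation g ∈ W is the orthogonal projection of f onto W. Writing g = a_0 + a_1 x + a_2 x^2, the coefficients solve the normal equations G · a = b where
  G_{ij} = <φ_i, φ_j> and b_i = <f, φ_i>, with φ_0 = 1, φ_1 = x, φ_2 = x^2.
G =
  [2, 0, 2/3]
  [0, 2/3, 0]
  [2/3, 0, 2/5],
b = (14/3, 16/5, 26/15).
Solving gives a_0 = 2, a_1 = 24/5, a_2 = 1, so
  g(x) = x^2 + 24*x/5 + 2.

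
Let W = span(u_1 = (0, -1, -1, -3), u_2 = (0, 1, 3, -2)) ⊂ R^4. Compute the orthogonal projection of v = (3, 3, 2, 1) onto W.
proj_W(v) = (0, 73/50, 27/10, 32/25)

Set up U = [u_1 | ... | u_2] ∈ R^(4×2). The projector onto W = col(U) is P = U (U^T U)^(-1) U^T.
Compute U^T U =
  [11, 2]
  [2, 14],
and U^T v = (-8, 7).
Solve U^T U · c = U^T v for the coefficients: c = (-21/25, 31/50). The projection is proj_W(v) = U c.
Check: (v - proj_W(v)) · u_1 = 0  (should be 0).
Check: (v - proj_W(v)) · u_2 = 0  (should be 0).
Result: proj_W(v) = (0, 73/50, 27/10, 32/25).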